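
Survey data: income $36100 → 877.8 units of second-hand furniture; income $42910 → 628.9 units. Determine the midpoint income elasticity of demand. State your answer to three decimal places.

ΔQ = 628.9 − 877.8 = -248.9; midpoint Q̄ = (877.8 + 628.9)/2 = 753.35.
ΔI = 42910 − 36100 = 6810; midpoint Ī = (36100 + 42910)/2 = 39505.
η = (ΔQ/Q̄) ÷ (ΔI/Ī) = (-248.9/753.35) ÷ (6810/39505) = -1.917.

-1.917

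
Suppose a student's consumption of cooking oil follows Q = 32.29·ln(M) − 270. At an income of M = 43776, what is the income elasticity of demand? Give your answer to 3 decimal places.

At M = 43776: Q = 75.078.
dQ/dM = 32.29/M = 0.000737619 at this income.
η = (dQ/dM)·(M/Q) = 0.000737619 × (43776/75.078) = 0.430.

0.430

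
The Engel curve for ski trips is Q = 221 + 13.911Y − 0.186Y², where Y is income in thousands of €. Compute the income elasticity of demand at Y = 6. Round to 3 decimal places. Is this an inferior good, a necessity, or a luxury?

At Y = 6: Q = 297.7700.
dQ/dY = 13.911 − 0.372Y = 11.67900.
η = (dQ/dY)·(Y/Q) = 11.67900 × (6/297.7700) = 0.235.
0 < η < 1 ⇒ necessity.

0.235 (necessity)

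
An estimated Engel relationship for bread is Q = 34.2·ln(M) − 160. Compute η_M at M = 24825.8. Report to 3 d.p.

At M = 24825.8: Q = 186.092.
dQ/dM = 34.2/M = 0.0013776 at this income.
η = (dQ/dM)·(M/Q) = 0.0013776 × (24825.8/186.092) = 0.184.

0.184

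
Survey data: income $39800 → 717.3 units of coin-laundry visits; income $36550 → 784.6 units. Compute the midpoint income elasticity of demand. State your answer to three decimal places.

-1.053

ΔQ = 784.6 − 717.3 = 67.3; midpoint Q̄ = (717.3 + 784.6)/2 = 750.95.
ΔI = 36550 − 39800 = -3250; midpoint Ī = (39800 + 36550)/2 = 38175.
η = (ΔQ/Q̄) ÷ (ΔI/Ī) = (67.3/750.95) ÷ (-3250/38175) = -1.053.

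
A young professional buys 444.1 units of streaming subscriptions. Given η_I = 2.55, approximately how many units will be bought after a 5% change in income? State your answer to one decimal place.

500.7

%ΔQ ≈ η × %ΔI = 2.55 × 5% = 12.75%.
New Q ≈ 444.1 × (1 + 0.1275) = 500.7.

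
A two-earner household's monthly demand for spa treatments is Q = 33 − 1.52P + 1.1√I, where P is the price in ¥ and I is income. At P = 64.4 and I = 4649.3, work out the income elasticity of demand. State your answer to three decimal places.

At P = 64.4, I = 4649.3: Q = 10.116.
Holding P constant, ∂Q/∂I = 1.1/(2√I) = 0.0080662.
η_I = (∂Q/∂I)·(I/Q) = 0.0080662 × (4649.3/10.116) = 3.707.

3.707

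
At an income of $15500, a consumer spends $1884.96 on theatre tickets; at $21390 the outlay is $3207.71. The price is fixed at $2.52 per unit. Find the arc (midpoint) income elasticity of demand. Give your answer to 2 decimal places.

1.63

With a constant price, Q₁ = 1884.96/2.52 = 748.000 and Q₂ = 3207.71/2.52 = 1272.901 (equivalently, work directly with expenditure since P cancels).
Midpoint %ΔQ = (3207.71 − 1884.96)/2546.34 = 0.51947; midpoint %ΔI = (21390 − 15500)/18445 = 0.31933.
η = 0.51947 / 0.31933 = 1.63.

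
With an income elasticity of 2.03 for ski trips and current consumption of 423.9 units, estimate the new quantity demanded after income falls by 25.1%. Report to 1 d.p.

207.9

%ΔQ ≈ η × %ΔI = 2.03 × (-25.1%) = -50.953%.
New Q ≈ 423.9 × (1 − 0.50953) = 207.9.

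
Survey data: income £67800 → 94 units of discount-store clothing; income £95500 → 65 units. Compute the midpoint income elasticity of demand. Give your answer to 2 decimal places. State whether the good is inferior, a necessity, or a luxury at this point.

ΔQ = 65 − 94 = -29; midpoint Q̄ = (94 + 65)/2 = 79.5.
ΔI = 95500 − 67800 = 27700; midpoint Ī = (67800 + 95500)/2 = 81650.
η = (ΔQ/Q̄) ÷ (ΔI/Ī) = (-29/79.5) ÷ (27700/81650) = -1.08.
η < 0 ⇒ inferior good.

-1.08 (inferior good)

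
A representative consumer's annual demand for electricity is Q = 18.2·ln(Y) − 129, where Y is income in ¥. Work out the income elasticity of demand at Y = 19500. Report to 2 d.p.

At Y = 19500: Q = 50.783.
dQ/dY = 18.2/Y = 0.000933333 at this income.
η = (dQ/dY)·(Y/Q) = 0.000933333 × (19500/50.783) = 0.36.

0.36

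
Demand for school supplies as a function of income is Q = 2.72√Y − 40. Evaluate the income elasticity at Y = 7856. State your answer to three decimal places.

At Y = 7856: Q = 201.085.
dQ/dY = 2.72/(2√Y) = 0.015344 at this income.
η = (dQ/dY)·(Y/Q) = 0.015344 × (7856/201.085) = 0.599.

0.599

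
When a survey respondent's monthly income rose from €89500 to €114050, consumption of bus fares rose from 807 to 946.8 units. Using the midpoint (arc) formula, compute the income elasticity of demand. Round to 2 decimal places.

0.66

ΔQ = 946.8 − 807 = 139.8; midpoint Q̄ = (807 + 946.8)/2 = 876.9.
ΔI = 114050 − 89500 = 24550; midpoint Ī = (89500 + 114050)/2 = 101775.
η = (ΔQ/Q̄) ÷ (ΔI/Ī) = (139.8/876.9) ÷ (24550/101775) = 0.66.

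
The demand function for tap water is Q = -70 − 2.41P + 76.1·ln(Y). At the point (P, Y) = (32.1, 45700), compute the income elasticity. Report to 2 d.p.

At P = 32.1, Y = 45700: Q = 669.181.
Holding P constant, ∂Q/∂Y = 76.1/Y = 0.00166521.
η_Y = (∂Q/∂Y)·(Y/Q) = 0.00166521 × (45700/669.181) = 0.11.

0.11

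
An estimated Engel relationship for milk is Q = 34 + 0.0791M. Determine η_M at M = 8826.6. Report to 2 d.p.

0.95

At M = 8826.6: Q = 732.184.
dQ/dM = 0.0791.
η = (dQ/dM)·(M/Q) = 0.0791 × (8826.6/732.184) = 0.95.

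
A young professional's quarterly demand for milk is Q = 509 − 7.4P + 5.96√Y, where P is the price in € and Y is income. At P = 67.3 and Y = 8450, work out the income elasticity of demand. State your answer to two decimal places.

0.49

At P = 67.3, Y = 8450: Q = 558.846.
Holding P constant, ∂Q/∂Y = 5.96/(2√Y) = 0.0324181.
η_Y = (∂Q/∂Y)·(Y/Q) = 0.0324181 × (8450/558.846) = 0.49.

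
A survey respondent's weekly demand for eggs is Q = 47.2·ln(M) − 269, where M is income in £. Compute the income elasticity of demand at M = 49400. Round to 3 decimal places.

0.196

At M = 49400: Q = 241.124.
dQ/dM = 47.2/M = 0.000955466 at this income.
η = (dQ/dM)·(M/Q) = 0.000955466 × (49400/241.124) = 0.196.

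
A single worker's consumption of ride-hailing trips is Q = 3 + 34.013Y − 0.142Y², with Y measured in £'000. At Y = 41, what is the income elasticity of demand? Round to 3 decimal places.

0.791

At Y = 41: Q = 1158.8310.
dQ/dY = 34.013 − 0.284Y = 22.36900.
η = (dQ/dY)·(Y/Q) = 22.36900 × (41/1158.8310) = 0.791.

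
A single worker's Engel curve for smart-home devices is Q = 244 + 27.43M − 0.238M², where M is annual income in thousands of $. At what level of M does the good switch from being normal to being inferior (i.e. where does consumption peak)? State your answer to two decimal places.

dQ/dM = 27.43 − 0.476M.
The good is inferior where dQ/dM < 0. Setting dQ/dM = 0 gives M = 27.43 / 0.476 = 57.63.

57.63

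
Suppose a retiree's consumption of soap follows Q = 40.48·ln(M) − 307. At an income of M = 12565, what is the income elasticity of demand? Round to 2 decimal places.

0.54

At M = 12565: Q = 75.077.
dQ/dM = 40.48/M = 0.00322165 at this income.
η = (dQ/dM)·(M/Q) = 0.00322165 × (12565/75.077) = 0.54.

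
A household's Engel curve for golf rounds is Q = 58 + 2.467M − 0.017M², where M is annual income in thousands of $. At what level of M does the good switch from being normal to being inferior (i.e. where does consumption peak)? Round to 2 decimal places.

72.56

dQ/dM = 2.467 − 0.034M.
The good is inferior where dQ/dM < 0. Setting dQ/dM = 0 gives M = 2.467 / 0.034 = 72.56.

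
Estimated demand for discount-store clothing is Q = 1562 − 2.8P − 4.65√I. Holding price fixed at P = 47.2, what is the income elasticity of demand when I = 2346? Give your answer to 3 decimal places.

At P = 47.2, I = 2346: Q = 1204.615.
Holding P constant, ∂Q/∂I = -4.65/(2√I) = -0.048002.
η_I = (∂Q/∂I)·(I/Q) = -0.048002 × (2346/1204.615) = -0.093.

-0.093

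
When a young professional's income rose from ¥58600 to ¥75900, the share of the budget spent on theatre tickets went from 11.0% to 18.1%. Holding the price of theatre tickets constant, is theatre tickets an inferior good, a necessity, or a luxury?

luxury

The budget share rises as income rises, so η > 1.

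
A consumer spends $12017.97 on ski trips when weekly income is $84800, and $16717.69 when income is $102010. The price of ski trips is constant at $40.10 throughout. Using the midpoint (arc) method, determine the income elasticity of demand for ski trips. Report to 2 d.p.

With a constant price, Q₁ = 12017.97/40.10 = 299.700 and Q₂ = 16717.69/40.10 = 416.900 (equivalently, work directly with expenditure since P cancels).
Midpoint %ΔQ = (16717.69 − 12017.97)/14367.83 = 0.32710; midpoint %ΔI = (102010 − 84800)/93405 = 0.18425.
η = 0.32710 / 0.18425 = 1.78.

1.78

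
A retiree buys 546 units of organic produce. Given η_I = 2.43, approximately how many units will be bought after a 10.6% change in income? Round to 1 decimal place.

686.6

%ΔQ ≈ η × %ΔI = 2.43 × 10.6% = 25.758%.
New Q ≈ 546 × (1 + 0.25758) = 686.6.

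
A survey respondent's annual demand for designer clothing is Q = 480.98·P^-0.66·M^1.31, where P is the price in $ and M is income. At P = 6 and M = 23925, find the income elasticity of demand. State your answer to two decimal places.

For a multiplicative demand Q = A·P^α·M^β, the income elasticity is β everywhere.
Here β = 1.31, so η = 1.31.

1.31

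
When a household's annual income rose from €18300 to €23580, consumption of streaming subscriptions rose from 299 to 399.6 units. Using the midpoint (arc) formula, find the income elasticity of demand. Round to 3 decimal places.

1.142

ΔQ = 399.6 − 299 = 100.6; midpoint Q̄ = (299 + 399.6)/2 = 349.3.
ΔI = 23580 − 18300 = 5280; midpoint Ī = (18300 + 23580)/2 = 20940.
η = (ΔQ/Q̄) ÷ (ΔI/Ī) = (100.6/349.3) ÷ (5280/20940) = 1.142.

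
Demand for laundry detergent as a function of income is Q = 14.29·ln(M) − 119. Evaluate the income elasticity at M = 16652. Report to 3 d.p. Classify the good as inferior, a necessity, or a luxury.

At M = 16652: Q = 19.903.
dQ/dM = 14.29/M = 0.000858155 at this income.
η = (dQ/dM)·(M/Q) = 0.000858155 × (16652/19.903) = 0.718.
Since 0 < η < 1, the good is a necessity.

0.718 (necessity)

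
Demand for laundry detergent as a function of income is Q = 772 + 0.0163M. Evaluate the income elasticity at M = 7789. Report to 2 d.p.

At M = 7789: Q = 898.961.
dQ/dM = 0.0163.
η = (dQ/dM)·(M/Q) = 0.0163 × (7789/898.961) = 0.14.

0.14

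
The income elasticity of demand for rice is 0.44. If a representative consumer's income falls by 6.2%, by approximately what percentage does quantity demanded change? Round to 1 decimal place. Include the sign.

-2.7%

%ΔQ ≈ η × %ΔI = 0.44 × (-6.2%) = -2.7%.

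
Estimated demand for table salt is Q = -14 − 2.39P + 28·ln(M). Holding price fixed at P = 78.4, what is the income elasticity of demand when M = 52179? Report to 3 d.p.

At P = 78.4, M = 52179: Q = 102.772.
Holding P constant, ∂Q/∂M = 28/M = 0.000536614.
η_M = (∂Q/∂M)·(M/Q) = 0.000536614 × (52179/102.772) = 0.272.

0.272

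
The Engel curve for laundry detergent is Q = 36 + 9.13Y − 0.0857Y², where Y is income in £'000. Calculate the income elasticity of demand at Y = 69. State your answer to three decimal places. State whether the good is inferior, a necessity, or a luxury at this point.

At Y = 69: Q = 257.9523.
dQ/dY = 9.13 − 0.1714Y = -2.69660.
η = (dQ/dY)·(Y/Q) = -2.69660 × (69/257.9523) = -0.721.
η < 0 ⇒ inferior good.

-0.721 (inferior good)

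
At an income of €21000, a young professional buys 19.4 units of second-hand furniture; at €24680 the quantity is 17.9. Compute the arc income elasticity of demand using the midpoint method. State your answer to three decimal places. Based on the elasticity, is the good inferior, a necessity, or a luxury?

-0.499 (inferior good)

ΔQ = 17.9 − 19.4 = -1.5; midpoint Q̄ = (19.4 + 17.9)/2 = 18.65.
ΔI = 24680 − 21000 = 3680; midpoint Ī = (21000 + 24680)/2 = 22840.
η = (ΔQ/Q̄) ÷ (ΔI/Ī) = (-1.5/18.65) ÷ (3680/22840) = -0.499.
η < 0 ⇒ inferior good.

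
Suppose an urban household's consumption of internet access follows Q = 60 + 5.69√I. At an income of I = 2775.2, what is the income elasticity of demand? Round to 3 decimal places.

At I = 2775.2: Q = 359.750.
dQ/dI = 5.69/(2√I) = 0.0540051 at this income.
η = (dQ/dI)·(I/Q) = 0.0540051 × (2775.2/359.750) = 0.417.

0.417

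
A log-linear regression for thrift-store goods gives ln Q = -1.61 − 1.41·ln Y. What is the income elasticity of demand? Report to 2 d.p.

In a log-linear demand, the coefficient on ln Y is the income elasticity.
So η = -1.41.

-1.41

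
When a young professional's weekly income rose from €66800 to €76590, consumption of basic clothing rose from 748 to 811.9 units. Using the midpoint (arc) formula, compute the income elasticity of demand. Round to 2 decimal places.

0.60

ΔQ = 811.9 − 748 = 63.9; midpoint Q̄ = (748 + 811.9)/2 = 779.95.
ΔI = 76590 − 66800 = 9790; midpoint Ī = (66800 + 76590)/2 = 71695.
η = (ΔQ/Q̄) ÷ (ΔI/Ī) = (63.9/779.95) ÷ (9790/71695) = 0.60.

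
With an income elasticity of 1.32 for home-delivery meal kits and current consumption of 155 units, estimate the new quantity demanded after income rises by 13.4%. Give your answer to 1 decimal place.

182.4

%ΔQ ≈ η × %ΔI = 1.32 × 13.4% = 17.688%.
New Q ≈ 155 × (1 + 0.17688) = 182.4.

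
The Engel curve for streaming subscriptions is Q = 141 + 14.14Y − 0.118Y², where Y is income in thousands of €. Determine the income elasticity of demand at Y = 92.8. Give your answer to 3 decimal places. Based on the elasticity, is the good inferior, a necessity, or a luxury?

-1.648 (inferior good)

At Y = 92.8: Q = 436.9949.
dQ/dY = 14.14 − 0.236Y = -7.76080.
η = (dQ/dY)·(Y/Q) = -7.76080 × (92.8/436.9949) = -1.648.
η < 0 ⇒ inferior good.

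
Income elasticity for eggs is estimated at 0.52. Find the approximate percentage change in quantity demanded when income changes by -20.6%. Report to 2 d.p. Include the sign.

-10.71%

%ΔQ ≈ η × %ΔI = 0.52 × (-20.6%) = -10.71%.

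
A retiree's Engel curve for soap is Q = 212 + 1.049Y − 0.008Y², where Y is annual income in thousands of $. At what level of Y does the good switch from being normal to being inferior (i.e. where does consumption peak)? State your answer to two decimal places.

dQ/dY = 1.049 − 0.016Y.
The good is inferior where dQ/dY < 0. Setting dQ/dY = 0 gives Y = 1.049 / 0.016 = 65.56.

65.56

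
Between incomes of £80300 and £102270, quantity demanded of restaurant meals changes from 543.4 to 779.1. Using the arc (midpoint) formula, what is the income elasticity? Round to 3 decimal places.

ΔQ = 779.1 − 543.4 = 235.7; midpoint Q̄ = (543.4 + 779.1)/2 = 661.25.
ΔI = 102270 − 80300 = 21970; midpoint Ī = (80300 + 102270)/2 = 91285.
η = (ΔQ/Q̄) ÷ (ΔI/Ī) = (235.7/661.25) ÷ (21970/91285) = 1.481.

1.481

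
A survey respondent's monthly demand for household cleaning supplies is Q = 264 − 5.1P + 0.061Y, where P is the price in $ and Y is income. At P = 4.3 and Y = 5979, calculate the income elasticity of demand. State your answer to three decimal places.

At P = 4.3, Y = 5979: Q = 606.789.
Holding P constant, ∂Q/∂Y = 0.061.
η_Y = (∂Q/∂Y)·(Y/Q) = 0.061 × (5979/606.789) = 0.601.

0.601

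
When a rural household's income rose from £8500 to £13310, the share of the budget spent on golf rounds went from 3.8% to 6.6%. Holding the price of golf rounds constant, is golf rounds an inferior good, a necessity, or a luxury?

luxury

The budget share rises as income rises, so η > 1.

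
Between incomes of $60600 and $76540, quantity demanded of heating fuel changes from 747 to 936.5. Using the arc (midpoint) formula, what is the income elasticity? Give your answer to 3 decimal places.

0.968

ΔQ = 936.5 − 747 = 189.5; midpoint Q̄ = (747 + 936.5)/2 = 841.75.
ΔI = 76540 − 60600 = 15940; midpoint Ī = (60600 + 76540)/2 = 68570.
η = (ΔQ/Q̄) ÷ (ΔI/Ī) = (189.5/841.75) ÷ (15940/68570) = 0.968.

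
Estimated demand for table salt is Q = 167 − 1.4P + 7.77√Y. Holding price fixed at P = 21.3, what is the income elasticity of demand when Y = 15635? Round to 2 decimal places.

At P = 21.3, Y = 15635: Q = 1108.741.
Holding P constant, ∂Q/∂Y = 7.77/(2√Y) = 0.0310701.
η_Y = (∂Q/∂Y)·(Y/Q) = 0.0310701 × (15635/1108.741) = 0.44.

0.44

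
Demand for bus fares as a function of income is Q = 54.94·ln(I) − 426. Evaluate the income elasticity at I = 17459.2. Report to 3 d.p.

0.497

At I = 17459.2: Q = 110.633.
dQ/dI = 54.94/I = 0.00314677 at this income.
η = (dQ/dI)·(I/Q) = 0.00314677 × (17459.2/110.633) = 0.497.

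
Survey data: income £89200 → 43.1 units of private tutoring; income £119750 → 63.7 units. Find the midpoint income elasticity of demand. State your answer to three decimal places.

ΔQ = 63.7 − 43.1 = 20.6; midpoint Q̄ = (43.1 + 63.7)/2 = 53.4.
ΔI = 119750 − 89200 = 30550; midpoint Ī = (89200 + 119750)/2 = 104475.
η = (ΔQ/Q̄) ÷ (ΔI/Ī) = (20.6/53.4) ÷ (30550/104475) = 1.319.

1.319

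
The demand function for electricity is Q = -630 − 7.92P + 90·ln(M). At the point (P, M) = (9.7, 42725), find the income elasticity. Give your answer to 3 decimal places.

0.356

At P = 9.7, M = 42725: Q = 252.805.
Holding P constant, ∂Q/∂M = 90/M = 0.0021065.
η_M = (∂Q/∂M)·(M/Q) = 0.0021065 × (42725/252.805) = 0.356.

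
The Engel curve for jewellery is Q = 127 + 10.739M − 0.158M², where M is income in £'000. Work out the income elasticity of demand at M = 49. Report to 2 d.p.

-0.85

At M = 49: Q = 273.8530.
dQ/dM = 10.739 − 0.316M = -4.74500.
η = (dQ/dM)·(M/Q) = -4.74500 × (49/273.8530) = -0.85.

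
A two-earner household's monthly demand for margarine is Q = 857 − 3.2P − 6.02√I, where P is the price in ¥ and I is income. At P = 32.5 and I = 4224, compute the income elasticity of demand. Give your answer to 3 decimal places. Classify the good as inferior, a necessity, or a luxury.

At P = 32.5, I = 4224: Q = 361.746.
Holding P constant, ∂Q/∂I = -6.02/(2√I) = -0.0463132.
η_I = (∂Q/∂I)·(I/Q) = -0.0463132 × (4224/361.746) = -0.541.
Since η < 0, this is an inferior good.

-0.541 (inferior good)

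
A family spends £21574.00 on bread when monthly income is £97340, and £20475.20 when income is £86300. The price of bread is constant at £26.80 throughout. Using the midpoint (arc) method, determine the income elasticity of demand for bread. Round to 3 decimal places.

With a constant price, Q₁ = 21574.00/26.80 = 805.000 and Q₂ = 20475.20/26.80 = 764.000 (equivalently, work directly with expenditure since P cancels).
Midpoint %ΔQ = (20475.20 − 21574.00)/21024.60 = -0.05226; midpoint %ΔI = (86300 − 97340)/91820 = -0.12024.
η = -0.05226 / -0.12024 = 0.435.

0.435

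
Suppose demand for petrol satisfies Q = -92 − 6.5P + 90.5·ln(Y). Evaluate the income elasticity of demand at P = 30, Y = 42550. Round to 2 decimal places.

At P = 30, Y = 42550: Q = 677.588.
Holding P constant, ∂Q/∂Y = 90.5/Y = 0.00212691.
η_Y = (∂Q/∂Y)·(Y/Q) = 0.00212691 × (42550/677.588) = 0.13.

0.13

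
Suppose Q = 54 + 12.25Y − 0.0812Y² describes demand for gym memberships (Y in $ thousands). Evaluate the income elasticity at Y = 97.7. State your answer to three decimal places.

-0.743

At Y = 97.7: Q = 475.7475.
dQ/dY = 12.25 − 0.1624Y = -3.61648.
η = (dQ/dY)·(Y/Q) = -3.61648 × (97.7/475.7475) = -0.743.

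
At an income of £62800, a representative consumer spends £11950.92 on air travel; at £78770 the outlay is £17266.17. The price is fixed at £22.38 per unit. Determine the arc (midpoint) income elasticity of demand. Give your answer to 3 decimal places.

With a constant price, Q₁ = 11950.92/22.38 = 534.000 and Q₂ = 17266.17/22.38 = 771.500 (equivalently, work directly with expenditure since P cancels).
Midpoint %ΔQ = (17266.17 − 11950.92)/14608.54 = 0.36385; midpoint %ΔI = (78770 − 62800)/70785 = 0.22561.
η = 0.36385 / 0.22561 = 1.613.

1.613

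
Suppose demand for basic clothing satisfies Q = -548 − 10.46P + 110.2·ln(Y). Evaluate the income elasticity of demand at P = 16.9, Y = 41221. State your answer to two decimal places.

At P = 16.9, Y = 41221: Q = 446.289.
Holding P constant, ∂Q/∂Y = 110.2/Y = 0.00267339.
η_Y = (∂Q/∂Y)·(Y/Q) = 0.00267339 × (41221/446.289) = 0.25.

0.25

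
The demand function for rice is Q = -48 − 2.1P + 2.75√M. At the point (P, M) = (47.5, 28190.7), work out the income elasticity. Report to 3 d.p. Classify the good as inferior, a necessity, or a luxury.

At P = 47.5, M = 28190.7: Q = 313.977.
Holding P constant, ∂Q/∂M = 2.75/(2√M) = 0.00818936.
η_M = (∂Q/∂M)·(M/Q) = 0.00818936 × (28190.7/313.977) = 0.735.
Since 0 < η < 1, this is a necessity.

0.735 (necessity)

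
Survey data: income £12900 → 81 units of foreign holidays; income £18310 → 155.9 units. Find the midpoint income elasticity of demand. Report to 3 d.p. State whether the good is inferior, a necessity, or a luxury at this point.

ΔQ = 155.9 − 81 = 74.9; midpoint Q̄ = (81 + 155.9)/2 = 118.45.
ΔI = 18310 − 12900 = 5410; midpoint Ī = (12900 + 18310)/2 = 15605.
η = (ΔQ/Q̄) ÷ (ΔI/Ī) = (74.9/118.45) ÷ (5410/15605) = 1.824.
η > 1 ⇒ luxury.

1.824 (luxury)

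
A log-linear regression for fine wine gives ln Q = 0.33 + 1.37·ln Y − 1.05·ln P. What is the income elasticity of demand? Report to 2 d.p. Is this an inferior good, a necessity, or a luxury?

In a log-linear demand, the coefficient on ln Y is the income elasticity.
So η = 1.37.
η > 1 ⇒ luxury.

1.37 (luxury)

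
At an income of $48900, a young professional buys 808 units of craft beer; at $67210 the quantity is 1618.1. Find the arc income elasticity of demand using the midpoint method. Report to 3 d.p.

ΔQ = 1618.1 − 808 = 810.1; midpoint Q̄ = (808 + 1618.1)/2 = 1213.05.
ΔI = 67210 − 48900 = 18310; midpoint Ī = (48900 + 67210)/2 = 58055.
η = (ΔQ/Q̄) ÷ (ΔI/Ī) = (810.1/1213.05) ÷ (18310/58055) = 2.117.

2.117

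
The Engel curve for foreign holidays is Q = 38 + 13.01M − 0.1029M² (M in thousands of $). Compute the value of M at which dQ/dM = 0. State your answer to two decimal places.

63.22

dQ/dM = 13.01 − 0.2058M.
The good is inferior where dQ/dM < 0. Setting dQ/dM = 0 gives M = 13.01 / 0.2058 = 63.22.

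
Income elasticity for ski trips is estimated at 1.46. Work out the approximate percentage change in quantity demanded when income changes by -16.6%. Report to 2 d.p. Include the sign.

%ΔQ ≈ η × %ΔI = 1.46 × (-16.6%) = -24.24%.

-24.24%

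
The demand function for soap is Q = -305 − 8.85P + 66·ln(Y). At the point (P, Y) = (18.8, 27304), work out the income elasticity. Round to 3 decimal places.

At P = 18.8, Y = 27304: Q = 202.796.
Holding P constant, ∂Q/∂Y = 66/Y = 0.00241723.
η_Y = (∂Q/∂Y)·(Y/Q) = 0.00241723 × (27304/202.796) = 0.325.

0.325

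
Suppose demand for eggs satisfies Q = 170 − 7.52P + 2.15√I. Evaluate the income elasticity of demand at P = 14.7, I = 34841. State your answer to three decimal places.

0.435

At P = 14.7, I = 34841: Q = 460.769.
Holding P constant, ∂Q/∂I = 2.15/(2√I) = 0.00575921.
η_I = (∂Q/∂I)·(I/Q) = 0.00575921 × (34841/460.769) = 0.435.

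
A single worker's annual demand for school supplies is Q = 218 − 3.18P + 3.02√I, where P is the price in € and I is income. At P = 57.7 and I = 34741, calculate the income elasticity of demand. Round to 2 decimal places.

0.47

At P = 57.7, I = 34741: Q = 597.410.
Holding P constant, ∂Q/∂I = 3.02/(2√I) = 0.00810132.
η_I = (∂Q/∂I)·(I/Q) = 0.00810132 × (34741/597.410) = 0.47.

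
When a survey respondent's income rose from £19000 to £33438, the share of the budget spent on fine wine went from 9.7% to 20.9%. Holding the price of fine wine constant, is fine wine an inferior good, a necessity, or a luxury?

luxury

The budget share rises as income rises, so η > 1.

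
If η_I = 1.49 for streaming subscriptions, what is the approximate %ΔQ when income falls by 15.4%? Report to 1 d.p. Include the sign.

-22.9%

%ΔQ ≈ η × %ΔI = 1.49 × (-15.4%) = -22.9%.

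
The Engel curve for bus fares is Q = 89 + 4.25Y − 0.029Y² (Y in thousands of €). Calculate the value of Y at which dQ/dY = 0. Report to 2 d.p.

dQ/dY = 4.25 − 0.058Y.
The good is inferior where dQ/dY < 0. Setting dQ/dY = 0 gives Y = 4.25 / 0.058 = 73.28.

73.28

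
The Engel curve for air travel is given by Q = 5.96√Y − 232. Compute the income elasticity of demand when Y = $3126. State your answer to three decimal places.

At Y = 3126: Q = 101.227.
dQ/dY = 5.96/(2√Y) = 0.0532993 at this income.
η = (dQ/dY)·(Y/Q) = 0.0532993 × (3126/101.227) = 1.646.

1.646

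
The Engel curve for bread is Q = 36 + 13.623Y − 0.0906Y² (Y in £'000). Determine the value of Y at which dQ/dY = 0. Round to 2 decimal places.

75.18

dQ/dY = 13.623 − 0.1812Y.
The good is inferior where dQ/dY < 0. Setting dQ/dY = 0 gives Y = 13.623 / 0.1812 = 75.18.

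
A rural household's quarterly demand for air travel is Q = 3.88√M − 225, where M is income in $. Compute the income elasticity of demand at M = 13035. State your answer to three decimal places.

1.016

At M = 13035: Q = 217.983.
dQ/dM = 3.88/(2√M) = 0.0169921 at this income.
η = (dQ/dM)·(M/Q) = 0.0169921 × (13035/217.983) = 1.016.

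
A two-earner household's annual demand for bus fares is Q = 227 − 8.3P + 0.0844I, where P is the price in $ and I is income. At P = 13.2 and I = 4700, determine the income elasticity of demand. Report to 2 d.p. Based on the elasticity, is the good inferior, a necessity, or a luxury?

0.77 (necessity)

At P = 13.2, I = 4700: Q = 514.120.
Holding P constant, ∂Q/∂I = 0.0844.
η_I = (∂Q/∂I)·(I/Q) = 0.0844 × (4700/514.120) = 0.77.
Since 0 < η < 1, this is a necessity.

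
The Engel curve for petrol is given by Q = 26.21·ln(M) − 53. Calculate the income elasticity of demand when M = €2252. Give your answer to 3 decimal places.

At M = 2252: Q = 149.330.
dQ/dM = 26.21/M = 0.0116385 at this income.
η = (dQ/dM)·(M/Q) = 0.0116385 × (2252/149.330) = 0.176.

0.176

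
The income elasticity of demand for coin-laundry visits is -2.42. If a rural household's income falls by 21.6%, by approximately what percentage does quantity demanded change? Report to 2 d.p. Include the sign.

52.27%

%ΔQ ≈ η × %ΔI = -2.42 × (-21.6%) = 52.27%.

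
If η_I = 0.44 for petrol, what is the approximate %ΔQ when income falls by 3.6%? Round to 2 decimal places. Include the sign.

-1.58%

%ΔQ ≈ η × %ΔI = 0.44 × (-3.6%) = -1.58%.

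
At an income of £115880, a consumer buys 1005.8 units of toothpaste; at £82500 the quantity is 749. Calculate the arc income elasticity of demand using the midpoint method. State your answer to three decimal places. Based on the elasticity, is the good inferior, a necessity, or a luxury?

ΔQ = 749 − 1005.8 = -256.8; midpoint Q̄ = (1005.8 + 749)/2 = 877.4.
ΔI = 82500 − 115880 = -33380; midpoint Ī = (115880 + 82500)/2 = 99190.
η = (ΔQ/Q̄) ÷ (ΔI/Ī) = (-256.8/877.4) ÷ (-33380/99190) = 0.870.
0 < η < 1 ⇒ necessity.

0.870 (necessity)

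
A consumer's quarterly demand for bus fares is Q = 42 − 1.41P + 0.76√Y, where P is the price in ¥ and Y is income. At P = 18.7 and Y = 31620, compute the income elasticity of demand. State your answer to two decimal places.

0.45

At P = 18.7, Y = 31620: Q = 150.776.
Holding P constant, ∂Q/∂Y = 0.76/(2√Y) = 0.00213699.
η_Y = (∂Q/∂Y)·(Y/Q) = 0.00213699 × (31620/150.776) = 0.45.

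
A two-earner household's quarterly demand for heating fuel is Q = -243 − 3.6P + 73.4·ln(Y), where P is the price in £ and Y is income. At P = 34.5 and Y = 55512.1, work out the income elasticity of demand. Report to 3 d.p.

0.169

At P = 34.5, Y = 55512.1: Q = 434.648.
Holding P constant, ∂Q/∂Y = 73.4/Y = 0.00132223.
η_Y = (∂Q/∂Y)·(Y/Q) = 0.00132223 × (55512.1/434.648) = 0.169.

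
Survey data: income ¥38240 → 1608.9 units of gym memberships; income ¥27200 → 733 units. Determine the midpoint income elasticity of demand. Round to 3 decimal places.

2.217

ΔQ = 733 − 1608.9 = -875.9; midpoint Q̄ = (1608.9 + 733)/2 = 1170.95.
ΔI = 27200 − 38240 = -11040; midpoint Ī = (38240 + 27200)/2 = 32720.
η = (ΔQ/Q̄) ÷ (ΔI/Ī) = (-875.9/1170.95) ÷ (-11040/32720) = 2.217.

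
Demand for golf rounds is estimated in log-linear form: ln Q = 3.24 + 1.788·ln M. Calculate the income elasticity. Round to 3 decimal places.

In a log-linear demand, the coefficient on ln M is the income elasticity.
So η = 1.788.

1.788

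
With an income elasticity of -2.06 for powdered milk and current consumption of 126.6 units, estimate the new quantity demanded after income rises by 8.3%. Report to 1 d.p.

105.0

%ΔQ ≈ η × %ΔI = -2.06 × 8.3% = -17.098%.
New Q ≈ 126.6 × (1 − 0.17098) = 105.0.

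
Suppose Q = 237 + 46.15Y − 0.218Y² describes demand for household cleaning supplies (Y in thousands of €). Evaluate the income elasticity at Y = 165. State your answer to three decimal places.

-2.220

At Y = 165: Q = 1916.7000.
dQ/dY = 46.15 − 0.436Y = -25.79000.
η = (dQ/dY)·(Y/Q) = -25.79000 × (165/1916.7000) = -2.220.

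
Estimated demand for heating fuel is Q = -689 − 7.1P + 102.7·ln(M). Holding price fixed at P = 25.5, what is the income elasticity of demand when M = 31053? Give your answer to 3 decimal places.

At P = 25.5, M = 31053: Q = 192.222.
Holding P constant, ∂Q/∂M = 102.7/M = 0.00330725.
η_M = (∂Q/∂M)·(M/Q) = 0.00330725 × (31053/192.222) = 0.534.

0.534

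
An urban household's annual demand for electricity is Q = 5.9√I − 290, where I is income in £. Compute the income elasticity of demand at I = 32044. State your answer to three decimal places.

At I = 32044: Q = 766.149.
dQ/dI = 5.9/(2√I) = 0.0164797 at this income.
η = (dQ/dI)·(I/Q) = 0.0164797 × (32044/766.149) = 0.689.

0.689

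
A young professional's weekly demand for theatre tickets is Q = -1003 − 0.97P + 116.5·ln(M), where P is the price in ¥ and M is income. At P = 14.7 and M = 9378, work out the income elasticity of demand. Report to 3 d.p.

2.414

At P = 14.7, M = 9378: Q = 48.264.
Holding P constant, ∂Q/∂M = 116.5/M = 0.0124227.
η_M = (∂Q/∂M)·(M/Q) = 0.0124227 × (9378/48.264) = 2.414.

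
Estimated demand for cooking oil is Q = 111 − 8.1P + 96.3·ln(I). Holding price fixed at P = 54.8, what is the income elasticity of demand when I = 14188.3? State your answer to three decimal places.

At P = 54.8, I = 14188.3: Q = 587.765.
Holding P constant, ∂Q/∂I = 96.3/I = 0.00678728.
η_I = (∂Q/∂I)·(I/Q) = 0.00678728 × (14188.3/587.765) = 0.164.

0.164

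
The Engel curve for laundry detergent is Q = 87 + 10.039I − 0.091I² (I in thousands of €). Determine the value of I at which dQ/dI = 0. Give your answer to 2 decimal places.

55.16

dQ/dI = 10.039 − 0.182I.
The good is inferior where dQ/dI < 0. Setting dQ/dI = 0 gives I = 10.039 / 0.182 = 55.16.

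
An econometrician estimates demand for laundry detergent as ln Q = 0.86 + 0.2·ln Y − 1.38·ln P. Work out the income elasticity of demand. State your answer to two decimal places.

0.20

In a log-linear demand, the coefficient on ln Y is the income elasticity.
So η = 0.20.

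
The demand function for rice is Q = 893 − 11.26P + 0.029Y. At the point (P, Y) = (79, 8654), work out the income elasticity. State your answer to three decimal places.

0.986

At P = 79, Y = 8654: Q = 254.426.
Holding P constant, ∂Q/∂Y = 0.029.
η_Y = (∂Q/∂Y)·(Y/Q) = 0.029 × (8654/254.426) = 0.986.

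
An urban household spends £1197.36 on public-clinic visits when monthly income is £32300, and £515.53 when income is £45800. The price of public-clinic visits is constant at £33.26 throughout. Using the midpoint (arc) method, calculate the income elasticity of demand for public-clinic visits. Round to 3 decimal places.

-2.303

With a constant price, Q₁ = 1197.36/33.26 = 36.000 and Q₂ = 515.53/33.26 = 15.500 (equivalently, work directly with expenditure since P cancels).
Midpoint %ΔQ = (515.53 − 1197.36)/856.45 = -0.79612; midpoint %ΔI = (45800 − 32300)/39050 = 0.34571.
η = -0.79612 / 0.34571 = -2.303.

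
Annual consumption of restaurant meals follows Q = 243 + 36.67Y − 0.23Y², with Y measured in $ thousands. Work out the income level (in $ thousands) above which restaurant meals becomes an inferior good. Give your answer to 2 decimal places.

79.72

dQ/dY = 36.67 − 0.46Y.
The good is inferior where dQ/dY < 0. Setting dQ/dY = 0 gives Y = 36.67 / 0.46 = 79.72.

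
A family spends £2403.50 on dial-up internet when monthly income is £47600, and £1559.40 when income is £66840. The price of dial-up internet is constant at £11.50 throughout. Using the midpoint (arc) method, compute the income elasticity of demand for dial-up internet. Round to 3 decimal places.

-1.267

With a constant price, Q₁ = 2403.50/11.50 = 209.000 and Q₂ = 1559.40/11.50 = 135.600 (equivalently, work directly with expenditure since P cancels).
Midpoint %ΔQ = (1559.40 − 2403.50)/1981.45 = -0.42600; midpoint %ΔI = (66840 − 47600)/57220 = 0.33625.
η = -0.42600 / 0.33625 = -1.267.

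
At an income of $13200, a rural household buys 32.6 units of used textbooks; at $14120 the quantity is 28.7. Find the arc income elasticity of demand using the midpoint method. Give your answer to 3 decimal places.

ΔQ = 28.7 − 32.6 = -3.9; midpoint Q̄ = (32.6 + 28.7)/2 = 30.65.
ΔI = 14120 − 13200 = 920; midpoint Ī = (13200 + 14120)/2 = 13660.
η = (ΔQ/Q̄) ÷ (ΔI/Ī) = (-3.9/30.65) ÷ (920/13660) = -1.889.

-1.889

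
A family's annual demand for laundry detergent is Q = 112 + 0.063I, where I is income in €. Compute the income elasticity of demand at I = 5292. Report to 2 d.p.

0.75

At I = 5292: Q = 445.396.
dQ/dI = 0.063.
η = (dQ/dI)·(I/Q) = 0.063 × (5292/445.396) = 0.75.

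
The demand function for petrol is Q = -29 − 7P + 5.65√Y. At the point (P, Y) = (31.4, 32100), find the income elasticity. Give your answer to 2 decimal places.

At P = 31.4, Y = 32100: Q = 763.481.
Holding P constant, ∂Q/∂Y = 5.65/(2√Y) = 0.0157676.
η_Y = (∂Q/∂Y)·(Y/Q) = 0.0157676 × (32100/763.481) = 0.66.

0.66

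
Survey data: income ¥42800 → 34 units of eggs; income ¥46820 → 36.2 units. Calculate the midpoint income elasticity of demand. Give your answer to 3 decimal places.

0.699

ΔQ = 36.2 − 34 = 2.2; midpoint Q̄ = (34 + 36.2)/2 = 35.1.
ΔI = 46820 − 42800 = 4020; midpoint Ī = (42800 + 46820)/2 = 44810.
η = (ΔQ/Q̄) ÷ (ΔI/Ī) = (2.2/35.1) ÷ (4020/44810) = 0.699.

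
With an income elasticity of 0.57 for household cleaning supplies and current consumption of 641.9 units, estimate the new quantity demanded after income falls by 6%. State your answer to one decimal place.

619.9

%ΔQ ≈ η × %ΔI = 0.57 × (-6%) = -3.42%.
New Q ≈ 641.9 × (1 − 0.0342) = 619.9.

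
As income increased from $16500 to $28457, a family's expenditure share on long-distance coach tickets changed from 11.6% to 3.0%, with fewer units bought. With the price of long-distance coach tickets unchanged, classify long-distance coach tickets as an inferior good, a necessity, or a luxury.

inferior good

Quantity demanded falls as income rises, so η < 0.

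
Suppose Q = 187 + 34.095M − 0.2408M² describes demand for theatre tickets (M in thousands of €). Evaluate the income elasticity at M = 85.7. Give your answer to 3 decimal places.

-0.459

At M = 85.7: Q = 1340.3883.
dQ/dM = 34.095 − 0.4816M = -7.17812.
η = (dQ/dM)·(M/Q) = -7.17812 × (85.7/1340.3883) = -0.459.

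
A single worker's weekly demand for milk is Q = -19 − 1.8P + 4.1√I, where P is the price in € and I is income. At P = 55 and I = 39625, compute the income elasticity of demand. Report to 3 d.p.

At P = 55, I = 39625: Q = 698.147.
Holding P constant, ∂Q/∂I = 4.1/(2√I) = 0.0102984.
η_I = (∂Q/∂I)·(I/Q) = 0.0102984 × (39625/698.147) = 0.585.

0.585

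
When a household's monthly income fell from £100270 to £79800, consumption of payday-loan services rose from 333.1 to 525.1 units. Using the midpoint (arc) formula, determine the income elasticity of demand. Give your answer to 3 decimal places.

-1.968

ΔQ = 525.1 − 333.1 = 192; midpoint Q̄ = (333.1 + 525.1)/2 = 429.1.
ΔI = 79800 − 100270 = -20470; midpoint Ī = (100270 + 79800)/2 = 90035.
η = (ΔQ/Q̄) ÷ (ΔI/Ī) = (192/429.1) ÷ (-20470/90035) = -1.968.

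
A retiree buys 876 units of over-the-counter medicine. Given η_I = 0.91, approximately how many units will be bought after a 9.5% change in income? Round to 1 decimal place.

%ΔQ ≈ η × %ΔI = 0.91 × 9.5% = 8.645%.
New Q ≈ 876 × (1 + 0.08645) = 951.7.

951.7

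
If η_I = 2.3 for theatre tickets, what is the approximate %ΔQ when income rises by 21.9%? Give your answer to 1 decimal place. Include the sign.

%ΔQ ≈ η × %ΔI = 2.3 × 21.9% = 50.4%.

50.4%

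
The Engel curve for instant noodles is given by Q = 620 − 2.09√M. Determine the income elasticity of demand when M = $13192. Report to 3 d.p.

At M = 13192: Q = 379.950.
dQ/dM = -2.09/(2√M) = -0.00909832 at this income.
η = (dQ/dM)·(M/Q) = -0.00909832 × (13192/379.950) = -0.316.

-0.316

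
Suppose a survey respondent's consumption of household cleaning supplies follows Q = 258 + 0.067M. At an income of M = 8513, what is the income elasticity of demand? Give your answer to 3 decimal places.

0.689

At M = 8513: Q = 828.371.
dQ/dM = 0.067.
η = (dQ/dM)·(M/Q) = 0.067 × (8513/828.371) = 0.689.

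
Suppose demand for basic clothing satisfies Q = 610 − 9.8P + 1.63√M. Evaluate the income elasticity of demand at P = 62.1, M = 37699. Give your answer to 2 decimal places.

At P = 62.1, M = 37699: Q = 317.905.
Holding P constant, ∂Q/∂M = 1.63/(2√M) = 0.00419752.
η_M = (∂Q/∂M)·(M/Q) = 0.00419752 × (37699/317.905) = 0.50.

0.50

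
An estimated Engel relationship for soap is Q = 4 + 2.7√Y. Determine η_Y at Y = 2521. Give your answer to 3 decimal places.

0.486

At Y = 2521: Q = 139.566.
dQ/dY = 2.7/(2√Y) = 0.0268873 at this income.
η = (dQ/dY)·(Y/Q) = 0.0268873 × (2521/139.566) = 0.486.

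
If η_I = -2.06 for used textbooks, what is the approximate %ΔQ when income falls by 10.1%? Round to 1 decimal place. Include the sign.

%ΔQ ≈ η × %ΔI = -2.06 × (-10.1%) = 20.8%.

20.8%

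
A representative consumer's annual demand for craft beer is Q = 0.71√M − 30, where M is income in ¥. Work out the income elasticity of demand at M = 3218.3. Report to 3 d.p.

At M = 3218.3: Q = 10.278.
dQ/dM = 0.71/(2√M) = 0.00625771 at this income.
η = (dQ/dM)·(M/Q) = 0.00625771 × (3218.3/10.278) = 1.959.

1.959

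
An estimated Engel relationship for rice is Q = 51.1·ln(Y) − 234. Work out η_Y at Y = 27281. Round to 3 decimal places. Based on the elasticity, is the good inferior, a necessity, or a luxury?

0.177 (necessity)

At Y = 27281: Q = 287.933.
dQ/dY = 51.1/Y = 0.0018731 at this income.
η = (dQ/dY)·(Y/Q) = 0.0018731 × (27281/287.933) = 0.177.
Since 0 < η < 1, the good is a necessity.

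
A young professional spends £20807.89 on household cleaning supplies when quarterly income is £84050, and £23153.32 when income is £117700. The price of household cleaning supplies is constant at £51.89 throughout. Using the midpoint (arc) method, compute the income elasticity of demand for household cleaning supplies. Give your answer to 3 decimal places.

0.320

With a constant price, Q₁ = 20807.89/51.89 = 401.000 and Q₂ = 23153.32/51.89 = 446.200 (equivalently, work directly with expenditure since P cancels).
Midpoint %ΔQ = (23153.32 − 20807.89)/21980.61 = 0.10670; midpoint %ΔI = (117700 − 84050)/100875 = 0.33358.
η = 0.10670 / 0.33358 = 0.320.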